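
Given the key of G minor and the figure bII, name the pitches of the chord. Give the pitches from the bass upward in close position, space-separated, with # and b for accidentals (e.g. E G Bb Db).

Ab C Eb

bII is the Neapolitan chord — a major triad on the lowered second degree. In G minor that root is Ab.
So the chord is Ab-C-Eb, a major triad.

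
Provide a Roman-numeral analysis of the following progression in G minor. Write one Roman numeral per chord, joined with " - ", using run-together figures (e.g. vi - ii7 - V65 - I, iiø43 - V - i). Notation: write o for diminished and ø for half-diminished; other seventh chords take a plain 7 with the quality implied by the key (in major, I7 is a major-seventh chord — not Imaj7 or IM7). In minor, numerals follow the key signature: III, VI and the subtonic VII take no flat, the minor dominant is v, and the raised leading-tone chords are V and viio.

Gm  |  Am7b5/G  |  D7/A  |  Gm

i - iiø42 - V43 - i

Gm: minor triad on G = scale degree 1 → i.
Am7b5/G: root A is the supertonic; half-diminished seventh chord there is iiø42.
D7/A has root D, degree 5 in G minor, so V43.
Gm: root G is the tonic; minor triad there is i.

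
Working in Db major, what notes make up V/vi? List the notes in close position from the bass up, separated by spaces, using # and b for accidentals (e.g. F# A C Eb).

F A C

The slash means an applied dominant: we want the dominant of vi. In Db major, vi is Bb minor, and its dominant is built on F.
Building a major triad on F gives F-A-C.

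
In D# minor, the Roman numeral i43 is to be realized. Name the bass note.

A#

i in D# minor has root D#; the chord is D#-F#-A#-C#.
The figure 43 means second inversion — the fifth is in the bass.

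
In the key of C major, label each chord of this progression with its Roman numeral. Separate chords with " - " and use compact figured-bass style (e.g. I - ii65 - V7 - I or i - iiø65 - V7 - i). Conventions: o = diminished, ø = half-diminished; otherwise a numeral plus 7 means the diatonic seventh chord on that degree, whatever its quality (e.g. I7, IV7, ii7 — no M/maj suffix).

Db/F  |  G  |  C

Db/F: Db with this quality isn't in the key; a major triad on b2 is the Neapolitan sixth, bII6 (third, F, in the bass — hence the 6).
G has root G, degree 5 in C major, so V.
C: major triad on C = scale degree 1 → I.

bII6 - V - I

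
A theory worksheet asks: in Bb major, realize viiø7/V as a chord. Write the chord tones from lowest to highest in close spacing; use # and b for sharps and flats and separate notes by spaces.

The slash marks an applied leading-tone chord: viio of V. In Bb major, V is F, so the leading tone to it is E, a half step below.
Building a half-diminished seventh chord on E gives E-G-Bb-D.

E G Bb D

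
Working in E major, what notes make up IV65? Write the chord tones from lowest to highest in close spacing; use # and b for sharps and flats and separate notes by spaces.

The numeral's case and figure indicate a major seventh chord. In E major its root, the fourth degree, is A.
Stacking thirds from A gives A-C#-E-G#.
The figured bass 65 indicates first inversion, placing the third (C#) in the bass: C#-E-G#-A.

C# E G# A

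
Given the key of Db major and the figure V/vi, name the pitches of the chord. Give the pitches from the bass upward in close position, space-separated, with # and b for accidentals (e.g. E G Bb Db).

F A C

V/vi is a secondary dominant — the dominant triad of vi. vi in Db major is Bb, so the applied chord's root is F, a perfect fifth above.
Building a major triad on F gives F-A-C.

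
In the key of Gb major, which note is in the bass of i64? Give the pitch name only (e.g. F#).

Db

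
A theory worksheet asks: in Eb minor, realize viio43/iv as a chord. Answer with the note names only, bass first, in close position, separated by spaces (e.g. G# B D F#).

Db Fb G Bb

viio43/iv is a secondary leading-tone chord. The target iv is Ab in Eb minor; the applied chord is rooted a semitone below, on G.
Building a fully diminished seventh chord on G gives G-Bb-Db-Fb.
With the 43 figure the chord is in second inversion; from the bass Db upward in close position it reads Db-Fb-G-Bb.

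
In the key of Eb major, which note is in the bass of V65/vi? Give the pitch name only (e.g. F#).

The applied chord V65/vi is rooted on G: G-B-D-F.
The figure 65 means first inversion — the third is in the bass.

B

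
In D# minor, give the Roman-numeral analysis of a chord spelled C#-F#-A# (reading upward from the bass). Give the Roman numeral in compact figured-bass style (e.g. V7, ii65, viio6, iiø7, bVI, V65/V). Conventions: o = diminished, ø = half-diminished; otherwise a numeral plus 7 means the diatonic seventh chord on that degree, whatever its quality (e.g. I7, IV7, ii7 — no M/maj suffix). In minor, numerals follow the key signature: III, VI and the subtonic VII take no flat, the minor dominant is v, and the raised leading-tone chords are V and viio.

Stacked in thirds the chord is F#-A#-C#: a major triad on F#.
In D# minor, F# is the mediant; the diatonic major triad there is III.
With C# in the bass the chord is in second inversion, so the figured bass is 64.

III64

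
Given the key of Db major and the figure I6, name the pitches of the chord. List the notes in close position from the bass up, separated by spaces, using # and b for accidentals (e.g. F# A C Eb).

F Ab Db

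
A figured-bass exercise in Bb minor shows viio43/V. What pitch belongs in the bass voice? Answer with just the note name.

Bb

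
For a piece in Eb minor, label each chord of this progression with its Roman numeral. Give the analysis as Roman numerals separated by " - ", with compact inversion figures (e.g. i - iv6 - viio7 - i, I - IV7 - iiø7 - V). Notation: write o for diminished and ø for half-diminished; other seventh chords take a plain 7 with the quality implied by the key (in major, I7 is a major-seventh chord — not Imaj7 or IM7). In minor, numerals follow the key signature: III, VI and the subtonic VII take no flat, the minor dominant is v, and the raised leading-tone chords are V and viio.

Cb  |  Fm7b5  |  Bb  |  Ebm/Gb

VI - iiø7 - V - i6

Cb: root Cb is the submediant; major triad there is VI.
Fm7b5: root F is the supertonic; half-diminished seventh chord there is iiø7.
Bb has root Bb, degree 5 in Eb minor, so V.
Ebm/Gb has root Eb, degree 1 in Eb minor, so i6.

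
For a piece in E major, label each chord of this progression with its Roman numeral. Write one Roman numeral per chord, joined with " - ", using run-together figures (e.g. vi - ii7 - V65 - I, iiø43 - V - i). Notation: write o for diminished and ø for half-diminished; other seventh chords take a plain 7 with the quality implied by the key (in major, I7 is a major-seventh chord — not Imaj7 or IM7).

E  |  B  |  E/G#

E: root E is the tonic; major triad there is I.
B has root B, degree 5 in E major, so V.
E/G#: major triad on E = scale degree 1 → I6.

I - V - I6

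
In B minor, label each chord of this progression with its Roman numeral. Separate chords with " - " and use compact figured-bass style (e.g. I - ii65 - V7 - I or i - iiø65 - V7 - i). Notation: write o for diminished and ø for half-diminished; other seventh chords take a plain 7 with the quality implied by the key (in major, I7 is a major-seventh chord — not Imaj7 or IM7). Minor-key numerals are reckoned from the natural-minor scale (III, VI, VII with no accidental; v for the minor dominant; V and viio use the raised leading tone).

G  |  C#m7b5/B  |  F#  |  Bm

G: root G is the submediant; major triad there is VI.
C#m7b5/B has root C#, degree 2 in B minor, so iiø42.
F# has root F#, degree 5 in B minor, so V.
Bm has root B, degree 1 in B minor, so i.

VI - iiø42 - V - i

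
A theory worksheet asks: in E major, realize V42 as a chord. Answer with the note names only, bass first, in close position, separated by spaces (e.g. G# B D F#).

The numeral's case and figure indicate a dominant seventh chord. In E major its root, the dominant, is B.
That chord is spelled B-D#-F#-A.
With the 42 figure the chord is in third inversion; from the bass A upward in close position it reads A-B-D#-F#.

A B D# F#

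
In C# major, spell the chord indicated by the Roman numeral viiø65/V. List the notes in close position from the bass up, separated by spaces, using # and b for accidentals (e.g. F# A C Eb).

A# C# E# F##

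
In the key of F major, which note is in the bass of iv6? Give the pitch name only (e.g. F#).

Db

iv in F major has root Bb; the chord is Bb-Db-F.
The figure 6 means first inversion — the third is in the bass.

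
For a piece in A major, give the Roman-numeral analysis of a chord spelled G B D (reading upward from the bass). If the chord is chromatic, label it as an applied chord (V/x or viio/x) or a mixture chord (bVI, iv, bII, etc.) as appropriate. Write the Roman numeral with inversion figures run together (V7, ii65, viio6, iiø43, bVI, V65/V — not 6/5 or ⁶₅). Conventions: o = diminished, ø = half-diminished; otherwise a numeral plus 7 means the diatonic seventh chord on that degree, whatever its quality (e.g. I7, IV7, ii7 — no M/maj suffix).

bVII

The pitches G-B-D form a major triad rooted on G.
G is the lowered seventh degree of A major (diatonic 7 would be G#). This is a major triad on the lowered seventh degree (the subtonic), borrowed from the parallel minor.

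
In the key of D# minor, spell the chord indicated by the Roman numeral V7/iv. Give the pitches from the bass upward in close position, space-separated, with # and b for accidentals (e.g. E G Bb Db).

D# F## A# C#

The slash means an applied dominant: we want the dominant of iv. In D# minor, iv is G# minor, and its dominant is built on D#.
Building a dominant seventh chord on D# gives D#-F##-A#-C#.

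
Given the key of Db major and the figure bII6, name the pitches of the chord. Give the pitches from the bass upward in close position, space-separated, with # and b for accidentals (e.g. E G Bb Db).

Gb Bbb Ebb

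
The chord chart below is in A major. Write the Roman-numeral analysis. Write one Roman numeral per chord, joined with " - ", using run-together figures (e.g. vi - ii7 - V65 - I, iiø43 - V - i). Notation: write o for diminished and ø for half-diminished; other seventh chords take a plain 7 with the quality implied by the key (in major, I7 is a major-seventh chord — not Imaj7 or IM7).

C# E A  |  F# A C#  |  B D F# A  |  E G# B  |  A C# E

I6 - vi - ii7 - V - I

C#-E-A: root A is the tonic; major triad there is I6.
F#-A-C# has root F#, degree 6 in A major, so vi.
B-D-F#-A: root B is the supertonic; minor seventh chord there is ii7.
E-G#-B has root E, degree 5 in A major, so V.
A-C#-E: major triad on A = scale degree 1 → I.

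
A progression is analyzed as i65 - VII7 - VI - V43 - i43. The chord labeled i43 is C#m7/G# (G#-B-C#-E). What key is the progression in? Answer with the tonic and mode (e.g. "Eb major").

The anchor chord is a minor seventh chord on C#, labeled i43.
If C# is scale degree 1 and the mode makes that degree carry a minor seventh chord, the tonic is C# and the mode is minor.

C# minor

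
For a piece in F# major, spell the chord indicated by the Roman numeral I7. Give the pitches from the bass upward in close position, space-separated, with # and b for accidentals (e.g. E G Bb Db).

In F# major, scale degree 1 is F#, and the diatonic chord built there is a major seventh chord.
Stacking thirds from F# gives F#-A#-C#-E#.

F# A# C# E#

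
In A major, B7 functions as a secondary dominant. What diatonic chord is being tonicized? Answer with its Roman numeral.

V

The chord is a dominant seventh chord on B.
A dominant resolves down a perfect fifth: B → E. In A major, E is scale degree 5, i.e. V.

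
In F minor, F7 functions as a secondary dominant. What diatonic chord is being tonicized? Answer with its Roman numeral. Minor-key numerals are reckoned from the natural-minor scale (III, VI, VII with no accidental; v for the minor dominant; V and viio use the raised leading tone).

iv

The chord is a dominant seventh chord on F.
A dominant resolves down a perfect fifth: F → Bb. In F minor, Bb is scale degree 4, i.e. iv.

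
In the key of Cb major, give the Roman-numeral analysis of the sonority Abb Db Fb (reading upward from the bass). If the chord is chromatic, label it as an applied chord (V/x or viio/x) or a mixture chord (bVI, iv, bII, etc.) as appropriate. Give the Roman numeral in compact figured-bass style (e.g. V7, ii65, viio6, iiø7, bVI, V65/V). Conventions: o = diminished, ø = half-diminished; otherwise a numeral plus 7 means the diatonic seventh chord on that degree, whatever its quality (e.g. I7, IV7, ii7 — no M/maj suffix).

iio64

The pitches Db-Fb-Abb form a diminished triad rooted on Db.
Db is the second degree of Cb major. This is the diminished supertonic triad, borrowed from the parallel minor.
With Abb in the bass the chord is in second inversion, so the figured bass is 64.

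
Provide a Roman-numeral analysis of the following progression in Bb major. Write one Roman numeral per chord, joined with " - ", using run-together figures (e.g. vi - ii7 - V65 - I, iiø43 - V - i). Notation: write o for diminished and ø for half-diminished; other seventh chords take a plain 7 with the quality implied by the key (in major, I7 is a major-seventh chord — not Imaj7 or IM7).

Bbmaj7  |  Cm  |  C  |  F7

I7 - ii - V/V - V7

Bbmaj7 has root Bb, degree 1 in Bb major, so I7.
Cm: minor triad on C = scale degree 2 → ii.
C is the secondary dominant of V (major triad on C): V/V.
F7: dominant seventh chord on F = scale degree 5 → V7.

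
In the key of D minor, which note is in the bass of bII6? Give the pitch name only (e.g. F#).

bII in D minor has root Eb; the chord is Eb-G-Bb.
The figure 6 means first inversion — the third is in the bass.

G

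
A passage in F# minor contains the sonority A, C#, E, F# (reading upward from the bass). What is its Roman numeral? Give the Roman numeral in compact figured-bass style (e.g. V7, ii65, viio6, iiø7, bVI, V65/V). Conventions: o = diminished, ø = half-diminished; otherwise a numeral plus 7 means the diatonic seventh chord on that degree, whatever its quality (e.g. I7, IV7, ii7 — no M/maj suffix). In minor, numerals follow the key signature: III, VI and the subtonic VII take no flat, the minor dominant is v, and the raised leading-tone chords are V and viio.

i65

The pitches F#-A-C#-E form a minor seventh chord rooted on F#.
In F# minor, F# is the tonic; the diatonic minor seventh chord there is i7.
With A in the bass the chord is in first inversion, so the figured bass is 65.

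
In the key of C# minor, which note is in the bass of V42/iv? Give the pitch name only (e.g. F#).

B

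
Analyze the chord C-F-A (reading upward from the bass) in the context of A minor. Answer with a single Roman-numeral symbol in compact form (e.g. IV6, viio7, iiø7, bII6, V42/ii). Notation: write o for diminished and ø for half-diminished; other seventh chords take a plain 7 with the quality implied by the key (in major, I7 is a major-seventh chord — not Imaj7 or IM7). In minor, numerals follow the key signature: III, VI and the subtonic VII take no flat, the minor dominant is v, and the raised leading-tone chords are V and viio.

Stacked in thirds the chord is F-A-C: a major triad on F.
F is scale degree 6 in A minor, and a major triad on that degree is written VI.
With C in the bass the chord is in second inversion, so the figured bass is 64.

VI64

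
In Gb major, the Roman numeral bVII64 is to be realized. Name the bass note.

Cb

bVII in Gb major has root Fb; the chord is Fb-Ab-Cb.
The figure 64 means second inversion — the fifth is in the bass.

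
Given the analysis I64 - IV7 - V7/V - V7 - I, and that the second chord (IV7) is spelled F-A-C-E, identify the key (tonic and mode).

The chord Fmaj7 is a major seventh chord rooted on F; its label is IV7.
Counting down 3 scale steps from F places the tonic on C; a major seventh chord on degree 4 is diatonic only in major.

C major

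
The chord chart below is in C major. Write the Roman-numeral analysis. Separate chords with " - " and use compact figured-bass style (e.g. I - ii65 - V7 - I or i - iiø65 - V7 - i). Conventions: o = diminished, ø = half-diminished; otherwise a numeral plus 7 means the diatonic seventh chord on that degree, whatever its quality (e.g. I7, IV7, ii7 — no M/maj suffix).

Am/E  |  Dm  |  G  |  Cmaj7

vi64 - ii - V - I7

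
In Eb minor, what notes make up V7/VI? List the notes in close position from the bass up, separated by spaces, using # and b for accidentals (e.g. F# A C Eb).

The slash means an applied dominant: we want the dominant of VI. In Eb minor, VI is Cb major, and its dominant is built on Gb.
Building a dominant seventh chord on Gb gives Gb-Bb-Db-Fb.

Gb Bb Db Fb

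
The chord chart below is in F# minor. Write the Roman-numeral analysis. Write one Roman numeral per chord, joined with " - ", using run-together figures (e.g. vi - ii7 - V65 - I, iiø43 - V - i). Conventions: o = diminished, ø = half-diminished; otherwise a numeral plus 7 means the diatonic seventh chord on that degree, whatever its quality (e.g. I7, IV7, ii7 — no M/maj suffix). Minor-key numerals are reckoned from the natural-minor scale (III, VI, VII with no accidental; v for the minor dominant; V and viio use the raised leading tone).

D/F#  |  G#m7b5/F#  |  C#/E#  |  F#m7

VI6 - iiø42 - V6 - i7

D/F#: major triad on D = scale degree 6 → VI6.
G#m7b5/F# has root G#, degree 2 in F# minor, so iiø42.
C#/E#: major triad on C# = scale degree 5 → V6.
F#m7: root F# is the tonic; minor seventh chord there is i7.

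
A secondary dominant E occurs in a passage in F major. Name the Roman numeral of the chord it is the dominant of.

iii

The chord is a major triad on E.
A dominant resolves down a perfect fifth: E → A. In F major, A is scale degree 3, i.e. iii.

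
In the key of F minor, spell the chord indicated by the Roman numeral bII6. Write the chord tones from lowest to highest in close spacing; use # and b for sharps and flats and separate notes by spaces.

Bb Db Gb

Scale degree 2 in F minor is G; lowering it a half step gives Gb. bII6 is the Neapolitan sixth — a major triad on the lowered second degree, here in its customary first inversion.
So the chord is Gb-Bb-Db, a major triad.
With the 6 figure the chord is in first inversion; from the bass Bb upward in close position it reads Bb-Db-Gb.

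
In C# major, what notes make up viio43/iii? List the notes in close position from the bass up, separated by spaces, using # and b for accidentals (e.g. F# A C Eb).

viio43/iii is a secondary leading-tone chord. The target iii is E# in C# major; the applied chord is rooted a semitone below, on D##.
Building a fully diminished seventh chord on D## gives D##-F##-A#-C#.
The figured bass 43 indicates second inversion, placing the fifth (A#) in the bass: A#-C#-D##-F##.

A# C# D## F##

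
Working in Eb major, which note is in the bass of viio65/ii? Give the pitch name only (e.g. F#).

The applied chord viio65/ii is rooted on E: E-G-Bb-Db.
The figure 65 means first inversion — the third is in the bass.

G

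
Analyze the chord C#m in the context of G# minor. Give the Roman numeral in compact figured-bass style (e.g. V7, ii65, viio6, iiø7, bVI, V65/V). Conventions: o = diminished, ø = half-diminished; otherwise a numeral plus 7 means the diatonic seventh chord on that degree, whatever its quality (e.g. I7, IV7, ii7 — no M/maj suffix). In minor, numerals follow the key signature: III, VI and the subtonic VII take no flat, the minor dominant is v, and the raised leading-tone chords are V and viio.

iv

Stacked in thirds the chord is C#-E-G#: a minor triad on C#.
In G# minor, C# is the subdominant; the diatonic minor triad there is iv.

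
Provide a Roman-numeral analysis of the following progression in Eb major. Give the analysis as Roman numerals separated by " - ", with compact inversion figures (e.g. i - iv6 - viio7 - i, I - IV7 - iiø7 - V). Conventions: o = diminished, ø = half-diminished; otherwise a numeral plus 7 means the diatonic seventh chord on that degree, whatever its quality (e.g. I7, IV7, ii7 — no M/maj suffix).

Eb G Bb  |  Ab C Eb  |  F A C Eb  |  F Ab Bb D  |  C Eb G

I - IV - V7/V - V43 - vi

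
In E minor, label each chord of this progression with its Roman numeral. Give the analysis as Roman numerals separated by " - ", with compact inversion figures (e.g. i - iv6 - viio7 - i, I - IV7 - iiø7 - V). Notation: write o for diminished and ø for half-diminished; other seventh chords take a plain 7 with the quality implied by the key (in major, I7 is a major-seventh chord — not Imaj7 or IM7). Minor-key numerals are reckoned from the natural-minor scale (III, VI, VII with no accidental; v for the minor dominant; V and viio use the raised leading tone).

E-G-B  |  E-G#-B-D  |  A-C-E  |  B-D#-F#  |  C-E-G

E-G-B has root E, degree 1 in E minor, so i.
E-G#-B-D is the secondary dominant of iv (dominant seventh chord on E): V7/iv.
A-C-E has root A, degree 4 in E minor, so iv.
B-D#-F#: major triad on B = scale degree 5 → V.
C-E-G: major triad on C = scale degree 6 → VI.

i - V7/iv - iv - V - VI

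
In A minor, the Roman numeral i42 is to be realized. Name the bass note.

G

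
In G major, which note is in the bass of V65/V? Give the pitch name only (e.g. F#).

C#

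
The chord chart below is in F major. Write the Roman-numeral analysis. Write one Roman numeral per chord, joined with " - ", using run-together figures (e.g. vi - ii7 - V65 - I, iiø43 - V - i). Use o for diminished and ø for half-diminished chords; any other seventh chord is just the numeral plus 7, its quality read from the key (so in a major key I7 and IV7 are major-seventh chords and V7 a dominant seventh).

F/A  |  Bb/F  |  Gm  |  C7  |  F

F/A: root F is the tonic; major triad there is I6.
Bb/F has root Bb, degree 4 in F major, so IV64.
Gm: root G is the supertonic; minor triad there is ii.
C7 has root C, degree 5 in F major, so V7.
F has root F, degree 1 in F major, so I.

I6 - IV64 - ii - V7 - I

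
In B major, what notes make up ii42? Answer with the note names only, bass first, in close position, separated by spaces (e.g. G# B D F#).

B C# E G#

In B major, scale degree 2 is C#, and the diatonic chord built there is a minor seventh chord.
That chord is spelled C#-E-G#-B.
With the 42 figure the chord is in third inversion; from the bass B upward in close position it reads B-C#-E-G#.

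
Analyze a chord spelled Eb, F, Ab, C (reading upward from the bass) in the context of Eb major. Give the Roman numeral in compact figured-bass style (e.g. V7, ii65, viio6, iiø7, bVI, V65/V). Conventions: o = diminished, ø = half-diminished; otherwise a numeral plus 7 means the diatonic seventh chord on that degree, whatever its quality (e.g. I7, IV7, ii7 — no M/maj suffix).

ii42

Stacked in thirds the chord is F-Ab-C-Eb: a minor seventh chord on F.
In Eb major, F is the supertonic; the diatonic minor seventh chord there is ii7.
With Eb in the bass the chord is in third inversion, so the figured bass is 42.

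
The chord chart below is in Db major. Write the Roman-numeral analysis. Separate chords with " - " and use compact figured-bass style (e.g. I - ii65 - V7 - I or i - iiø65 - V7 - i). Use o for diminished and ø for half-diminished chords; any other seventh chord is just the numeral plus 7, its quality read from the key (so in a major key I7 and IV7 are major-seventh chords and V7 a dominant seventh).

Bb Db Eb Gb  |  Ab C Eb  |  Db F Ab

Bb-Db-Eb-Gb: minor seventh chord on Eb = scale degree 2 → ii43.
Ab-C-Eb has root Ab, degree 5 in Db major, so V.
Db-F-Ab has root Db, degree 1 in Db major, so I.

ii43 - V - I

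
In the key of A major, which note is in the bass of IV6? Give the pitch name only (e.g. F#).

F#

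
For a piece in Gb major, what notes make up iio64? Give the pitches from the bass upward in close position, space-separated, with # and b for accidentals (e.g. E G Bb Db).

Ebb Ab Cb

iio64 is the diminished supertonic triad, borrowed from the parallel minor. In Gb major that root is Ab.
So the chord is Ab-Cb-Ebb.
With the 64 figure the chord is in second inversion; from the bass Ebb upward in close position it reads Ebb-Ab-Cb.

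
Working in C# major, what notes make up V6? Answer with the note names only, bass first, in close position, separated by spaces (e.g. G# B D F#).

B# D# G#

In C# major, scale degree 5 is G#, and the diatonic chord built there is a major triad.
That chord is spelled G#-B#-D#.
With the 6 figure the chord is in first inversion; from the bass B# upward in close position it reads B#-D#-G#.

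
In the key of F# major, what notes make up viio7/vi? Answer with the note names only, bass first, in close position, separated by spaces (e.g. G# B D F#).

viio7/vi is a secondary leading-tone chord. The target vi is D# in F# major; the applied chord is rooted a semitone below, on C##.
Building a fully diminished seventh chord on C## gives C##-E#-G#-B.

C## E# G# B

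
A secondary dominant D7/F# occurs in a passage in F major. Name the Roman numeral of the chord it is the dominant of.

The chord is a dominant seventh chord on D.
A dominant resolves down a perfect fifth: D → G. In F major, G is scale degree 2, i.e. ii.

ii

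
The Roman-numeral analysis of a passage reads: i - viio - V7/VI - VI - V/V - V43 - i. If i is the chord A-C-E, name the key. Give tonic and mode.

A minor

The anchor chord is a minor triad on A, labeled i.
If A is scale degree 1 and the mode makes that degree carry a minor triad, the tonic is A and the mode is minor.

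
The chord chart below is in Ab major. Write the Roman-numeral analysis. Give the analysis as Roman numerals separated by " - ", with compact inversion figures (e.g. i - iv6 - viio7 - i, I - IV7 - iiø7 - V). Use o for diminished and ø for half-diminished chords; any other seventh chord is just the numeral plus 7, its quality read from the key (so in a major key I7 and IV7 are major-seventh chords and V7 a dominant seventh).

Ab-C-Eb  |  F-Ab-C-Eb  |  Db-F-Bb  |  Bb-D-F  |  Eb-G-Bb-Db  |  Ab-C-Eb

I - vi7 - ii6 - V/V - V7 - I

Ab-C-Eb: root Ab is the tonic; major triad there is I.
F-Ab-C-Eb has root F, degree 6 in Ab major, so vi7.
Db-F-Bb: minor triad on Bb = scale degree 2 → ii6.
Bb-D-F: chromatic; Bb is V of V, so V/V.
Eb-G-Bb-Db: root Eb is the dominant; dominant seventh chord there is V7.
Ab-C-Eb has root Ab, degree 1 in Ab major, so I.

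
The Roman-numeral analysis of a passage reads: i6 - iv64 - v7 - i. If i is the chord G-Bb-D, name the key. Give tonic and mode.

The anchor chord is a minor triad on G, labeled i.
If G is scale degree 1 and the mode makes that degree carry a minor triad, the tonic is G and the mode is minor.

G minor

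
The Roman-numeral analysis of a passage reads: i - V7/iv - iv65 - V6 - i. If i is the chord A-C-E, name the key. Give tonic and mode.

A minor

The chord Am is a minor triad rooted on A; its label is i.
If A is scale degree 1 and the mode makes that degree carry a minor triad, the tonic is A and the mode is minor.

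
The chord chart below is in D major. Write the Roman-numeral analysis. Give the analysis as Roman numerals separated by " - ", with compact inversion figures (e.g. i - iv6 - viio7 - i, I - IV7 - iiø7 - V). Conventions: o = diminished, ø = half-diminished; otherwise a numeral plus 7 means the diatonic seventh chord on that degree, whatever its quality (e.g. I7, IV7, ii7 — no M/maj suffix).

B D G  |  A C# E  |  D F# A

B-D-G has root G, degree 4 in D major, so IV6.
A-C#-E: major triad on A = scale degree 5 → V.
D-F#-A: major triad on D = scale degree 1 → I.

IV6 - V - I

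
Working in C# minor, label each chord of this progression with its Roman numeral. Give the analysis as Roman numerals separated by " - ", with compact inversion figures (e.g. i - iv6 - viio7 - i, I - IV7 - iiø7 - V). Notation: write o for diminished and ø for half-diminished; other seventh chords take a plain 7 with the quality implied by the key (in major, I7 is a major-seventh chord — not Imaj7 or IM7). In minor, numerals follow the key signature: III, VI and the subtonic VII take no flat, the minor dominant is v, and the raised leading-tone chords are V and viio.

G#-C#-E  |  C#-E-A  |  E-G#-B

G#-C#-E: minor triad on C# = scale degree 1 → i64.
C#-E-A: major triad on A = scale degree 6 → VI6.
E-G#-B: major triad on E = scale degree 3 → III.

i64 - VI6 - III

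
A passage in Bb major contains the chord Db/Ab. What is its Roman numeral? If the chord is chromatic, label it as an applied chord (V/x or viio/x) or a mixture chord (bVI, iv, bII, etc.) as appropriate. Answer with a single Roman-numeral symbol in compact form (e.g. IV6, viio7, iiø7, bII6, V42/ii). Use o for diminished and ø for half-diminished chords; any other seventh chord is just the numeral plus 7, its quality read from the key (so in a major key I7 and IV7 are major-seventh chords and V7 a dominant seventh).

The pitches Db-F-Ab form a major triad rooted on Db.
Db is the lowered third degree of Bb major (diatonic 3 would be D). This is a major triad on the lowered third degree, borrowed from the parallel minor.
With Ab in the bass the chord is in second inversion, so the figured bass is 64.

bIII64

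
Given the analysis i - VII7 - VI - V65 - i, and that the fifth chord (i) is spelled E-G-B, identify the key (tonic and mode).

E minor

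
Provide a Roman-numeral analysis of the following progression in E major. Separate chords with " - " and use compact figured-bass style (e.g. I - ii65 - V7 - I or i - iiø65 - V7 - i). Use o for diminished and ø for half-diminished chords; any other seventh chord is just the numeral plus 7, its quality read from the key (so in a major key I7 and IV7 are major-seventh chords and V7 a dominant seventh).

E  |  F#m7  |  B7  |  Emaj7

E: major triad on E = scale degree 1 → I.
F#m7: root F# is the supertonic; minor seventh chord there is ii7.
B7: root B is the dominant; dominant seventh chord there is V7.
Emaj7 has root E, degree 1 in E major, so I7.

I - ii7 - V7 - I7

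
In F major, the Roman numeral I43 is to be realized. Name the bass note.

I in F major has root F; the chord is F-A-C-E.
The figure 43 means second inversion — the fifth is in the bass.

C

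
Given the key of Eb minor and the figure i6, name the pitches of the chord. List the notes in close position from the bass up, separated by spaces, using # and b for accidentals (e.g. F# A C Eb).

Gb Bb Eb

The numeral's case and figure indicate a minor triad. In Eb minor its root, the first degree, is Eb.
That chord is spelled Eb-Gb-Bb.
With the 6 figure the chord is in first inversion; from the bass Gb upward in close position it reads Gb-Bb-Eb.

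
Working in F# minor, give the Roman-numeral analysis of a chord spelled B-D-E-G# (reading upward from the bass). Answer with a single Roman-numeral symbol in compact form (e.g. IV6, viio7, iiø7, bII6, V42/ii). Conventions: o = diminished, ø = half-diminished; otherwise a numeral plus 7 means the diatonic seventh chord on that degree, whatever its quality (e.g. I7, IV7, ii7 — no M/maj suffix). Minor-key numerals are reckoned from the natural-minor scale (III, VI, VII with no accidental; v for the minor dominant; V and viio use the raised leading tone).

The pitches E-G#-B-D form a dominant seventh chord rooted on E.
In F# minor, E is the subtonic; the diatonic dominant seventh chord there is VII7.
With B in the bass the chord is in second inversion, so the figured bass is 43.

VII43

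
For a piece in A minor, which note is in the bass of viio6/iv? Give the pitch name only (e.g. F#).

E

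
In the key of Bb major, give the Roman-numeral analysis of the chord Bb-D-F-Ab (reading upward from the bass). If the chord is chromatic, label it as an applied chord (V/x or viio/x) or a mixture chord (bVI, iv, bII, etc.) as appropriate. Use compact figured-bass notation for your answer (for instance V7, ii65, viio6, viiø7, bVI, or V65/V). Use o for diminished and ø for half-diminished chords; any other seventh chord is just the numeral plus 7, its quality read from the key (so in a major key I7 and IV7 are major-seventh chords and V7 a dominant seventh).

The pitches Bb-D-F-Ab form a dominant seventh chord rooted on Bb.
Bb is not a diatonic chord root with this quality in Bb major, but it lies a perfect fifth above Eb (IV), so the chord functions as an applied dominant of IV.

V7/IV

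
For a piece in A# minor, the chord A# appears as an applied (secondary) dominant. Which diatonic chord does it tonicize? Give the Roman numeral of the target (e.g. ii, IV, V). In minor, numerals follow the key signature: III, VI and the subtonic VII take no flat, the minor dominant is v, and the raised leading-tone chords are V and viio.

The chord is a major triad on A#.
A dominant resolves down a perfect fifth: A# → D#. In A# minor, D# is scale degree 4, i.e. iv.

iv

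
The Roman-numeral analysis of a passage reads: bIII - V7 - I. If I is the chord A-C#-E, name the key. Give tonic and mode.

The chord A is a major triad rooted on A; its label is I.
If A is scale degree 1 and the mode makes that degree carry a major triad, the tonic is A and the mode is major.

A major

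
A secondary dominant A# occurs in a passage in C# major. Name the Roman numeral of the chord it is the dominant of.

The chord is a major triad on A#.
A dominant resolves down a perfect fifth: A# → D#. In C# major, D# is scale degree 2, i.e. ii.

ii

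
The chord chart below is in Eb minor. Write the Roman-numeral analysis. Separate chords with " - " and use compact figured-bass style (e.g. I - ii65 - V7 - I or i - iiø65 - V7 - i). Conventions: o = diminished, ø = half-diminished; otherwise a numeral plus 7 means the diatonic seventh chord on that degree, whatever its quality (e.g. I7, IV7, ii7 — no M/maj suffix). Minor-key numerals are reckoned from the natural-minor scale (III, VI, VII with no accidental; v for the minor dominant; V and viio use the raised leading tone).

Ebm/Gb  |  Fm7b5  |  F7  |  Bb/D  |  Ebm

Ebm/Gb: minor triad on Eb = scale degree 1 → i6.
Fm7b5: half-diminished seventh chord on F = scale degree 2 → iiø7.
F7: a dominant seventh chord on F, the applied dominant of V → V7/V.
Bb/D: root Bb is the dominant; major triad there is V6.
Ebm: minor triad on Eb = scale degree 1 → i.

i6 - iiø7 - V7/V - V6 - i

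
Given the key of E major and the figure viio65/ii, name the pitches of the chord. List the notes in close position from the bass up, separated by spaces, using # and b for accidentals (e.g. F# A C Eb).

The slash marks an applied leading-tone chord: viio of ii. In E major, ii is F#, so the leading tone to it is E#, a half step below.
Building a fully diminished seventh chord on E# gives E#-G#-B-D.
With the 65 figure the chord is in first inversion; from the bass G# upward in close position it reads G#-B-D-E#.

G# B D E#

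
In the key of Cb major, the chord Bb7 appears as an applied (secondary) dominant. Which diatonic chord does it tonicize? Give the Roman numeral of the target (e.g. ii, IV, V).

The chord is a dominant seventh chord on Bb.
A dominant resolves down a perfect fifth: Bb → Eb. In Cb major, Eb is scale degree 3, i.e. iii.

iii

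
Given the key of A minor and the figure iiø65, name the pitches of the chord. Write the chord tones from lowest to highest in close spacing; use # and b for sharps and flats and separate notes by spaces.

D F A B

In A minor, scale degree 2 is B, and the diatonic chord built there is a half-diminished seventh chord.
That chord is spelled B-D-F-A.
With the 65 figure the chord is in first inversion; from the bass D upward in close position it reads D-F-A-B.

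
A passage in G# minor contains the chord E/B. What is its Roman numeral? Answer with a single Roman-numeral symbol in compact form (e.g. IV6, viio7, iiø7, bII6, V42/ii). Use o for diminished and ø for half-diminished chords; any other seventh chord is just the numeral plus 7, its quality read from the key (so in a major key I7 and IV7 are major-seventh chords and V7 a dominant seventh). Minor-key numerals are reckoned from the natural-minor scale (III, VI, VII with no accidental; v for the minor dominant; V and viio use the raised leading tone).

The pitches E-G#-B form a major triad rooted on E.
In G# minor, E is the submediant; the diatonic major triad there is VI.
With B in the bass the chord is in second inversion, so the figured bass is 64.

VI64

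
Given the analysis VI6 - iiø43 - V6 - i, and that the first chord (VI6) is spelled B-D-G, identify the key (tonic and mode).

B minor

The anchor chord is a major triad on G, labeled VI6.
If G is scale degree 6 and the mode makes that degree carry a major triad, the tonic is B and the mode is minor.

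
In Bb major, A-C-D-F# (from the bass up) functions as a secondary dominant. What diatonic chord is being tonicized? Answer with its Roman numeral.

vi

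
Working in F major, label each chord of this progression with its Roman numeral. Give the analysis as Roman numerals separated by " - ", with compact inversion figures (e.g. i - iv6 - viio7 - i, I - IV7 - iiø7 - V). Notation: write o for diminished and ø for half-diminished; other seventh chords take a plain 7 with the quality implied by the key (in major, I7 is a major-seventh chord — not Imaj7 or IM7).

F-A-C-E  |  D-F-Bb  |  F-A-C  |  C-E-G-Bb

F-A-C-E has root F, degree 1 in F major, so I7.
D-F-Bb: major triad on Bb = scale degree 4 → IV6.
F-A-C has root F, degree 1 in F major, so I.
C-E-G-Bb: dominant seventh chord on C = scale degree 5 → V7.

I7 - IV6 - I - V7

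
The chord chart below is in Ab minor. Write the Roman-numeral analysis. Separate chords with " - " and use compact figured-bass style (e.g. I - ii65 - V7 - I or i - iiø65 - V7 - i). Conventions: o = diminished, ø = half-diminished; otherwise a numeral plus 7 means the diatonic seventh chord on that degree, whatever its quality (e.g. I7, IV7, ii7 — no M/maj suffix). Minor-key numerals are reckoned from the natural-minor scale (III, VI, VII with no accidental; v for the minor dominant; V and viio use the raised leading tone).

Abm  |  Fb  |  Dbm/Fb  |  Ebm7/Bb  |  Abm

Abm: minor triad on Ab = scale degree 1 → i.
Fb has root Fb, degree 6 in Ab minor, so VI.
Dbm/Fb: root Db is the subdominant; minor triad there is iv6.
Ebm7/Bb: minor seventh chord on Eb = scale degree 5 → v43.
Abm: root Ab is the tonic; minor triad there is i.

i - VI - iv6 - v43 - i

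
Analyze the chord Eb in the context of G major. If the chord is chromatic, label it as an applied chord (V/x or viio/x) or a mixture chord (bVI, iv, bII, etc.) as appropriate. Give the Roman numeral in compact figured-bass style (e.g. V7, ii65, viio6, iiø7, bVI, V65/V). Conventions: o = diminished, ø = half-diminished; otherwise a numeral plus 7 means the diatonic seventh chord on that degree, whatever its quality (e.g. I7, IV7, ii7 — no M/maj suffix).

bVI

The pitches Eb-G-Bb form a major triad rooted on Eb.
Eb is the lowered sixth degree of G major (diatonic 6 would be E). This is a major triad on the lowered sixth degree, borrowed from the parallel minor.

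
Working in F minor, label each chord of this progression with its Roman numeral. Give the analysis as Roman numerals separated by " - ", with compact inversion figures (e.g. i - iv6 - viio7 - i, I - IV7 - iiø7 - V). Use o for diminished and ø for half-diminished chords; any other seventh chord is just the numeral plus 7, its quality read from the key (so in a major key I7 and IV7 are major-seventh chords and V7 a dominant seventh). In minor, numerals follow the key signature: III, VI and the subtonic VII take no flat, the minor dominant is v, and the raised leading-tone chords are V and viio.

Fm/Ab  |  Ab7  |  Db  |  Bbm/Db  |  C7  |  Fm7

Fm/Ab: minor triad on F = scale degree 1 → i6.
Ab7 is the secondary dominant of VI (dominant seventh chord on Ab): V7/VI.
Db: root Db is the submediant; major triad there is VI.
Bbm/Db has root Bb, degree 4 in F minor, so iv6.
C7: dominant seventh chord on C = scale degree 5 → V7.
Fm7: root F is the tonic; minor seventh chord there is i7.

i6 - V7/VI - VI - iv6 - V7 - i7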